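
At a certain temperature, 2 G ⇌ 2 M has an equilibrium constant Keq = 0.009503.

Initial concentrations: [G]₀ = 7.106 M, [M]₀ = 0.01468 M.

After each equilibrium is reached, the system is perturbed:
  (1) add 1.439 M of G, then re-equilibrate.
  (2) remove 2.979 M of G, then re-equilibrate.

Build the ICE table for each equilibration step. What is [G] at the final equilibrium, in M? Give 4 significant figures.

[G]_eq = 5.085 M

Q₀ = 4.2678e-06 vs Keq = 0.009503 ⇒ Q<K, forward
Step 1:
                    G           M
  init          7.106     0.01468
  Δ           -0.6178      0.6178
  eq            6.488      0.6325
  solve Keq expr → x = 0.3089; check Q = 0.009503
Then add 1.439 M of G.
Step 2:
                    G           M
  init          7.927      0.6325
  Δ           -0.1278      0.1278
  eq            7.799      0.7603
  solve Keq expr → x = 0.06391; check Q = 0.009503
Then remove 2.979 M of G.
Step 3:
                    G           M
  init           4.82      0.7603
  Δ            0.2646     -0.2646
  eq            5.085      0.4957
  solve Keq expr → x = -0.1323; check Q = 0.009503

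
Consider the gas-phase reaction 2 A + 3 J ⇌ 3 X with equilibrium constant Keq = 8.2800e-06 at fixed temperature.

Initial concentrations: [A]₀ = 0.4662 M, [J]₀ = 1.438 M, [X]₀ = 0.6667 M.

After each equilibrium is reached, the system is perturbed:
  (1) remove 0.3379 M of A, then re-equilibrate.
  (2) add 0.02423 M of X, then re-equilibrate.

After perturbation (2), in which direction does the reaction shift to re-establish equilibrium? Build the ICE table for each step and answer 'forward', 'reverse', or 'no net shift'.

Direction: reverse

Q₀ = 0.4585 vs Keq = 8.2800e-06 ⇒ Q>K, reverse
Step 1:
                  A         J         X
  I          0.4662     1.438    0.6667
  C          0.4188    0.6282   -0.6282
  E           0.885     2.066   0.03853
  solve Keq expr → x = -0.2094; check Q = 8.2800e-06
Then remove 0.3379 M of A.
Step 2:
                  A         J         X
  I          0.5471     2.066   0.03853
  C        0.006799    0.0102   -0.0102
  E          0.5539     2.076   0.02833
  solve Keq expr → x = -0.0034; check Q = 8.2800e-06
Then add 0.02423 M of X.
Step 3:
                  A         J         X
  I          0.5539     2.076   0.05256
  C         0.01558   0.02338  -0.02338
  E          0.5695       2.1   0.02918
  solve Keq expr → x = -0.007792; check Q = 8.2800e-06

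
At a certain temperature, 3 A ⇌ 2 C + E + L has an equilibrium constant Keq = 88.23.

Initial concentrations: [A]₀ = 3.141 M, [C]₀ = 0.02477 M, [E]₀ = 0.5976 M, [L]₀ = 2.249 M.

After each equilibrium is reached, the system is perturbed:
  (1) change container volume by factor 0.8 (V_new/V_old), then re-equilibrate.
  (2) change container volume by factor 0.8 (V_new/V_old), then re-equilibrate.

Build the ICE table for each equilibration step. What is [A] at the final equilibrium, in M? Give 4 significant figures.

Q₀ = 2.6610e-05 vs Keq = 88.23 ⇒ Q<K, forward
Step 1:
                   A          C          E          L
  Initial      3.141    0.02477     0.5976      2.249
  Change      -2.599      1.732     0.8662     0.8662
  Equil       0.5424      1.757      1.464      3.115
  solve Keq expr → x = 0.8662; check Q = 88.23
Then change container volume by factor 0.8 (V_new/V_old).
Step 2:
                   A          C          E          L
  Initial      0.678      2.196       1.83      3.894
  Change     0.04317   -0.02878   -0.01439   -0.01439
  Equil       0.7212      2.168      1.815       3.88
  solve Keq expr → x = -0.01439; check Q = 88.23
Then change container volume by factor 0.8 (V_new/V_old).
Step 3:
                   A          C          E          L
  Initial     0.9015       2.71      2.269       4.85
  Change     0.05664   -0.03776   -0.01888   -0.01888
  Equil       0.9581      2.672       2.25      4.831
  solve Keq expr → x = -0.01888; check Q = 88.23

[A]_eq = 0.9581 M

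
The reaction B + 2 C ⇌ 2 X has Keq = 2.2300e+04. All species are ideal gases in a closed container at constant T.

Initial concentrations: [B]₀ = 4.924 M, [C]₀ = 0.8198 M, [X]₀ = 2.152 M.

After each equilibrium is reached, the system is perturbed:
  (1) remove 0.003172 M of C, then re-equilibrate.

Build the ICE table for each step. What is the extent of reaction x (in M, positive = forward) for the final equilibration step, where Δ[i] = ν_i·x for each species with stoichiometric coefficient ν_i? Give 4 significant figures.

x = -0.00158 M

Q₀ = 1.399 vs Keq = 2.2300e+04 ⇒ Q<K, forward
Step 1:
                    B           C           X
  init          4.924      0.8198       2.152
  Δ           -0.4052     -0.8105      0.8105
  eq            4.519    0.009332       2.962
  solve Keq expr → x = 0.4052; check Q = 2.2300e+04
Then remove 0.003172 M of C.
Step 2:
                    B           C           X
  init          4.519     0.00616       2.962
  Δ           0.00158     0.00316    -0.00316
  eq             4.52    0.009321       2.959
  solve Keq expr → x = -0.00158; check Q = 2.2300e+04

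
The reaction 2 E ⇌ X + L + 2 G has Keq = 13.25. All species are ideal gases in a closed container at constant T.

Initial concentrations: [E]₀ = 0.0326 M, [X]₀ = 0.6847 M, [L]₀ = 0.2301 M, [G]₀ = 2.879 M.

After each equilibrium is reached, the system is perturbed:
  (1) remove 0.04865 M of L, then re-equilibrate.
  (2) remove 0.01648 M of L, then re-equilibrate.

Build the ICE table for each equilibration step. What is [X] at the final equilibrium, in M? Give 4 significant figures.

Q₀ = 1229 vs Keq = 13.25 ⇒ Q>K, reverse
Step 1:
                   E          X          L          G
  Initial     0.0326     0.6847     0.2301      2.879
  Change      0.1809   -0.09046   -0.09046    -0.1809
  Equil       0.2135     0.5942     0.1396      2.698
  solve Keq expr → x = -0.09046; check Q = 13.25
Then remove 0.04865 M of L.
Step 2:
                   E          X          L          G
  Initial     0.2135     0.5942    0.09099      2.698
  Change    -0.02566    0.01283    0.01283    0.02566
  Equil       0.1879     0.6071     0.1038      2.724
  solve Keq expr → x = 0.01283; check Q = 13.25
Then remove 0.01648 M of L.
Step 3:
                   E          X          L          G
  Initial     0.1879     0.6071    0.08734      2.724
  Change   -0.009574   0.004787   0.004787   0.009574
  Equil       0.1783     0.6119    0.09213      2.733
  solve Keq expr → x = 0.004787; check Q = 13.25

[X]_eq = 0.6119 M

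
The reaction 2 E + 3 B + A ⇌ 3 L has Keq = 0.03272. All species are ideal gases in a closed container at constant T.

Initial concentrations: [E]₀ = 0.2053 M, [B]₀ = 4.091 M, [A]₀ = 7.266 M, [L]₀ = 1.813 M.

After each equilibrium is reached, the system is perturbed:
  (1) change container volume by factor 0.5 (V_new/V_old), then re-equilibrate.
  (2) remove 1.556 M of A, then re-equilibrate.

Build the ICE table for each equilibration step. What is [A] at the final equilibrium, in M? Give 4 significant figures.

Q₀ = 0.2842 vs Keq = 0.03272 ⇒ Q>K, reverse
Step 1:
                   E          B          A          L
  init        0.2053      4.091      7.266      1.813
  Δ           0.2036     0.3055     0.1018    -0.3055
  eq          0.4089      4.396      7.368      1.508
  solve Keq expr → x = -0.1018; check Q = 0.03272
Then change container volume by factor 0.5 (V_new/V_old).
Step 2:
                   E          B          A          L
  init        0.8179      8.793      14.74      3.015
  Δ          -0.3949    -0.5923    -0.1974     0.5923
  eq           0.423      8.201      14.54      3.607
  solve Keq expr → x = 0.1974; check Q = 0.03272
Then remove 1.556 M of A.
Step 3:
                   E          B          A          L
  init         0.423      8.201      12.98      3.607
  Δ          0.01749    0.02624   0.008746   -0.02624
  eq          0.4405      8.227      12.99      3.581
  solve Keq expr → x = -0.008746; check Q = 0.03272

[A]_eq = 12.99 M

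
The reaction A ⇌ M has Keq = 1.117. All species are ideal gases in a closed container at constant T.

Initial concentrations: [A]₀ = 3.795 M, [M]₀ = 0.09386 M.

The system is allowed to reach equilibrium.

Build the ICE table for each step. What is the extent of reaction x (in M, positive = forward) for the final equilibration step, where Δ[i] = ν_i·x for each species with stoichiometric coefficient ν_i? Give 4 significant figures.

Q₀ = 0.02473 vs Keq = 1.117 ⇒ Q<K, forward
Step 1:
                  A         M
  Initial     3.795   0.09386
  Change     -1.958     1.958
  Equil       1.837     2.052
  solve Keq expr → x = 1.958; check Q = 1.117

x = 1.958 M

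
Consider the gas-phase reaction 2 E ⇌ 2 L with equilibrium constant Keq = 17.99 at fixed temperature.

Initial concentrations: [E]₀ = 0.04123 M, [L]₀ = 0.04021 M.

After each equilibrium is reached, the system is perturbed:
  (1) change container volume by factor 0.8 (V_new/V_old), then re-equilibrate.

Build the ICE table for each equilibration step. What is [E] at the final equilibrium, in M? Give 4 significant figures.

[E]_eq = 0.01942 M

Q₀ = 0.9511 vs Keq = 17.99 ⇒ Q<K, forward
Step 1:
                   E          L
  init       0.04123    0.04021
  Δ         -0.02569    0.02569
  eq         0.01554     0.0659
  solve Keq expr → x = 0.01285; check Q = 17.99
Then change container volume by factor 0.8 (V_new/V_old).
Step 2:
                   E          L
  init       0.01942    0.08238
  Δ                0          0
  eq         0.01942    0.08238
  solve Keq expr → x = 0; check Q = 17.99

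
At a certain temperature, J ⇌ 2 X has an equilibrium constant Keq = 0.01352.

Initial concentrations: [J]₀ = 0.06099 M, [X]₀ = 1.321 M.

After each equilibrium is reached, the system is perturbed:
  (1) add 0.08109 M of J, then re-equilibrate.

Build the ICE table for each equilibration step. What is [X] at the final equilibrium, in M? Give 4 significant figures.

[X]_eq = 0.1008 M

Q₀ = 28.61 vs Keq = 0.01352 ⇒ Q>K, reverse
Step 1:
                    J           X
  init        0.06099       1.321
  Δ            0.6128      -1.226
  eq           0.6738     0.09544
  solve Keq expr → x = -0.6128; check Q = 0.01352
Then add 0.08109 M of J.
Step 2:
                    J           X
  init         0.7549     0.09544
  Δ           -0.0027    0.005399
  eq           0.7522      0.1008
  solve Keq expr → x = 0.0027; check Q = 0.01352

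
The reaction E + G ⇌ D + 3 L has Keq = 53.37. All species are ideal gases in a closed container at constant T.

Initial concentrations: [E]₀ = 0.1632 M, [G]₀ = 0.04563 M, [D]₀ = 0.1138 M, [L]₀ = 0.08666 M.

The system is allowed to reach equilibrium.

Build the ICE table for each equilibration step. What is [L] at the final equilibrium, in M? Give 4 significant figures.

Q₀ = 0.009946 vs Keq = 53.37 ⇒ Q<K, forward
Step 1:
                  E         G         D         L
  init       0.1632   0.04563    0.1138   0.08666
  Δ        -0.04535  -0.04535   0.04535    0.1361
  eq         0.1178 2.7952e-04    0.1592    0.2227
  solve Keq expr → x = 0.04535; check Q = 53.37

[L]_eq = 0.2227 M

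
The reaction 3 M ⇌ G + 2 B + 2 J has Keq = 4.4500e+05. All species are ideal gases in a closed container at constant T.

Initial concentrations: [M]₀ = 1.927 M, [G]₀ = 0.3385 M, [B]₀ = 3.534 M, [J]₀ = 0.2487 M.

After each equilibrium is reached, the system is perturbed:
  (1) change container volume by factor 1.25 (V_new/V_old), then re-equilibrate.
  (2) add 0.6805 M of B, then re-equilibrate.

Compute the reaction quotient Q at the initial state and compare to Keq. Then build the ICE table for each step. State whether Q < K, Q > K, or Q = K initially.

Q₀ = 0.03654 vs Keq = 4.4500e+05 ⇒ Q<K, forward
Step 1:
                    M           G           B           J
  Initial       1.927      0.3385       3.534      0.2487
  Change       -1.879      0.6263       1.253       1.253
  Equil       0.04819      0.9648       4.787       1.501
  solve Keq expr → x = 0.6263; check Q = 4.4500e+05
Then change container volume by factor 1.25 (V_new/V_old).
Step 2:
                    M           G           B           J
  Initial     0.03856      0.7718       3.829       1.201
  Change     -0.00522     0.00174     0.00348     0.00348
  Equil       0.03334      0.7736       3.833       1.204
  solve Keq expr → x = 0.00174; check Q = 4.4500e+05
Then add 0.6805 M of B.
Step 3:
                    M           G           B           J
  Initial     0.03334      0.7736       4.513       1.204
  Change     0.003752   -0.001251   -0.002501   -0.002501
  Equil       0.03709      0.7723       4.511       1.202
  solve Keq expr → x = -0.001251; check Q = 4.4500e+05

Q₀ = 0.03654; Q < K (proceeds forward)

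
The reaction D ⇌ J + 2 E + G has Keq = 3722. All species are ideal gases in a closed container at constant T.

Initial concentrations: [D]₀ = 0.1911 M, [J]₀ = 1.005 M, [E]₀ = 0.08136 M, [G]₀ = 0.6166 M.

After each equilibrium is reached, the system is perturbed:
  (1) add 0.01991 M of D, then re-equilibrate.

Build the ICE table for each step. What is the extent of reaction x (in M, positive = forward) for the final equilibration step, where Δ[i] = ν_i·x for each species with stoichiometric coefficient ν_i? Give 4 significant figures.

x = 0.0199 M

Q₀ = 0.02146 vs Keq = 3722 ⇒ Q<K, forward
Step 1:
                  D         J         E         G
  Initial    0.1911     1.005   0.08136    0.6166
  Change     -0.191     0.191    0.3821     0.191
  Equil   5.5743e-05     1.196    0.4634    0.8076
  solve Keq expr → x = 0.191; check Q = 3722
Then add 0.01991 M of D.
Step 2:
                  D         J         E         G
  Initial   0.01997     1.196    0.4634    0.8076
  Change    -0.0199    0.0199   0.03979    0.0199
  Equil   6.8467e-05     1.216    0.5032    0.8275
  solve Keq expr → x = 0.0199; check Q = 3722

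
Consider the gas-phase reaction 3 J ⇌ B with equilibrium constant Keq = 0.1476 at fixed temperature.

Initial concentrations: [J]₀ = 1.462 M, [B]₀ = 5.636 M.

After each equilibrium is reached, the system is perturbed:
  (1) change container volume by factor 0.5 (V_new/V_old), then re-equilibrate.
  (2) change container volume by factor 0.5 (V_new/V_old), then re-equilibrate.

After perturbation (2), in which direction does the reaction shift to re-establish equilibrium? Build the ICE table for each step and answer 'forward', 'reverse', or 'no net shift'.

Direction: forward

Q₀ = 1.804 vs Keq = 0.1476 ⇒ Q>K, reverse
Step 1:
                    J           B
  Initial       1.462       5.636
  Change        1.783     -0.5942
  Equil         3.245       5.042
  solve Keq expr → x = -0.5942; check Q = 0.1476
Then change container volume by factor 0.5 (V_new/V_old).
Step 2:
                    J           B
  Initial       6.489       10.08
  Change         -2.3      0.7667
  Equil         4.189       10.85
  solve Keq expr → x = 0.7667; check Q = 0.1476
Then change container volume by factor 0.5 (V_new/V_old).
Step 3:
                    J           B
  Initial       8.378        21.7
  Change        -3.02       1.007
  Equil         5.358       22.71
  solve Keq expr → x = 1.007; check Q = 0.1476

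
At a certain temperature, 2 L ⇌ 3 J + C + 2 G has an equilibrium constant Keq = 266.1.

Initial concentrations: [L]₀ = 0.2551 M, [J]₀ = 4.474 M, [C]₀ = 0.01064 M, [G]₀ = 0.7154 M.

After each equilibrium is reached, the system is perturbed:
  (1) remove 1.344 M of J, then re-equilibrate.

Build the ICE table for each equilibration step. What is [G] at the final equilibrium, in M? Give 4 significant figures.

Q₀ = 7.494 vs Keq = 266.1 ⇒ Q<K, forward
Step 1:
                    L           J           C           G
  init         0.2551       4.474     0.01064      0.7154
  Δ           -0.1191      0.1786     0.05955      0.1191
  eq            0.136       4.653     0.07019      0.8345
  solve Keq expr → x = 0.05955; check Q = 266.1
Then remove 1.344 M of J.
Step 2:
                    L           J           C           G
  init          0.136       3.309     0.07019      0.8345
  Δ          -0.03758     0.05637     0.01879     0.03758
  eq          0.09843       3.365     0.08897      0.8721
  solve Keq expr → x = 0.01879; check Q = 266.1

[G]_eq = 0.8721 M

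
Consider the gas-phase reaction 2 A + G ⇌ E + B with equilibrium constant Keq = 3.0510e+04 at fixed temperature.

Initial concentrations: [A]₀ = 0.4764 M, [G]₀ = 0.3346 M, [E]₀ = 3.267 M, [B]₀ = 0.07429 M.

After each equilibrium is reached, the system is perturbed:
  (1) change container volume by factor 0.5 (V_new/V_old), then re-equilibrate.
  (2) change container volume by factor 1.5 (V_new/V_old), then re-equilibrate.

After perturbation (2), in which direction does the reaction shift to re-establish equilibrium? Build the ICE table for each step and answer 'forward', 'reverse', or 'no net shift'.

Direction: reverse

Q₀ = 3.196 vs Keq = 3.0510e+04 ⇒ Q<K, forward
Step 1:
                   A          G          E          B
  Initial     0.4764     0.3346      3.267    0.07429
  Change     -0.4582    -0.2291     0.2291     0.2291
  Equil      0.01816     0.1055      3.496     0.3034
  solve Keq expr → x = 0.2291; check Q = 3.0510e+04
Then change container volume by factor 0.5 (V_new/V_old).
Step 2:
                   A          G          E          B
  Initial    0.03631      0.211      6.992     0.6068
  Change     -0.0102    -0.0051     0.0051     0.0051
  Equil      0.02611     0.2059      6.997     0.6119
  solve Keq expr → x = 0.0051; check Q = 3.0510e+04
Then change container volume by factor 1.5 (V_new/V_old).
Step 3:
                   A          G          E          B
  Initial    0.01741     0.1372      4.665     0.4079
  Change    0.003717   0.001858  -0.001858  -0.001858
  Equil      0.02112     0.1391      4.663     0.4061
  solve Keq expr → x = -0.001858; check Q = 3.0510e+04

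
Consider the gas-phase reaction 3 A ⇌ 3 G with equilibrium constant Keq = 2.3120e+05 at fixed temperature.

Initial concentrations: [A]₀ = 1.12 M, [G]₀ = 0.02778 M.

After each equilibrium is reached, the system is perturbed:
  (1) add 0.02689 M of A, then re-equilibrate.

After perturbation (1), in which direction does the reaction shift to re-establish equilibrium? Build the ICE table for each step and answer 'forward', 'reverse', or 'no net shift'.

Q₀ = 1.5260e-05 vs Keq = 2.3120e+05 ⇒ Q<K, forward
Step 1:
                   A          G
  init          1.12    0.02778
  Δ           -1.102      1.102
  eq          0.0184      1.129
  solve Keq expr → x = 0.3672; check Q = 2.3120e+05
Then add 0.02689 M of A.
Step 2:
                   A          G
  init       0.04529      1.129
  Δ         -0.02646    0.02646
  eq         0.01883      1.156
  solve Keq expr → x = 0.00882; check Q = 2.3120e+05

Direction: forward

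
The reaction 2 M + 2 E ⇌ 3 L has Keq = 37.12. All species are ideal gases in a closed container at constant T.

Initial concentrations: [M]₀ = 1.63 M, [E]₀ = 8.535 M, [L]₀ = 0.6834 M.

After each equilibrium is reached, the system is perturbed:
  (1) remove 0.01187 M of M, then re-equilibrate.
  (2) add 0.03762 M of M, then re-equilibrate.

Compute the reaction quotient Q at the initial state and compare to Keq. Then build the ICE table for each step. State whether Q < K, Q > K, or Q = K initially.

Q₀ = 0.001649 vs Keq = 37.12 ⇒ Q<K, forward
Step 1:
                   M          E          L
  Initial       1.63      8.535     0.6834
  Change      -1.512     -1.512      2.267
  Equil       0.1185      7.023      2.951
  solve Keq expr → x = 0.7558; check Q = 37.12
Then remove 0.01187 M of M.
Step 2:
                   M          E          L
  Initial     0.1066      7.023      2.951
  Change     0.01072    0.01072   -0.01609
  Equil       0.1173      7.034      2.935
  solve Keq expr → x = -0.005362; check Q = 37.12
Then add 0.03762 M of M.
Step 3:
                   M          E          L
  Initial     0.1549      7.034      2.935
  Change    -0.03397   -0.03397    0.05095
  Equil        0.121          7      2.986
  solve Keq expr → x = 0.01698; check Q = 37.12

Q₀ = 0.001649; Q < K (proceeds forward)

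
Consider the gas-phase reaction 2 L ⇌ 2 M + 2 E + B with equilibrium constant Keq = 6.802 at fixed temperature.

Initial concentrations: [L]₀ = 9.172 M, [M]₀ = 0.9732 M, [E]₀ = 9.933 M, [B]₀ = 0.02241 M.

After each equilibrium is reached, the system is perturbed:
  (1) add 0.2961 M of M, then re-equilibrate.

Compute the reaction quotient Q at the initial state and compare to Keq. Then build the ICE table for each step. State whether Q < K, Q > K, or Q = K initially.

Q₀ = 0.02489; Q < K (proceeds forward)

Q₀ = 0.02489 vs Keq = 6.802 ⇒ Q<K, forward
Step 1:
                   L          M          E          B
  init         9.172     0.9732      9.933    0.02241
  Δ           -1.281      1.281      1.281     0.6405
  eq           7.891      2.254      11.21     0.6629
  solve Keq expr → x = 0.6405; check Q = 6.802
Then add 0.2961 M of M.
Step 2:
                   L          M          E          B
  init         7.891       2.55      11.21     0.6629
  Δ           0.1219    -0.1219    -0.1219   -0.06093
  eq           8.013      2.428      11.09     0.6019
  solve Keq expr → x = -0.06093; check Q = 6.802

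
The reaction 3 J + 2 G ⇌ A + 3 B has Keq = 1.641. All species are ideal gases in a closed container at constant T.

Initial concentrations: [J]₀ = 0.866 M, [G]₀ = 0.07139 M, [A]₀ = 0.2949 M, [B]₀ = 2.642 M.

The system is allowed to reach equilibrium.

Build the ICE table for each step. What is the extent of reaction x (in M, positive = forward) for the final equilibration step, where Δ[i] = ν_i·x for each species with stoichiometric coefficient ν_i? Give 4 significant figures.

x = -0.188 M

Q₀ = 1643 vs Keq = 1.641 ⇒ Q>K, reverse
Step 1:
                  J         G         A         B
  Initial     0.866   0.07139    0.2949     2.642
  Change     0.5639    0.3759    -0.188   -0.5639
  Equil        1.43    0.4473    0.1069     2.078
  solve Keq expr → x = -0.188; check Q = 1.641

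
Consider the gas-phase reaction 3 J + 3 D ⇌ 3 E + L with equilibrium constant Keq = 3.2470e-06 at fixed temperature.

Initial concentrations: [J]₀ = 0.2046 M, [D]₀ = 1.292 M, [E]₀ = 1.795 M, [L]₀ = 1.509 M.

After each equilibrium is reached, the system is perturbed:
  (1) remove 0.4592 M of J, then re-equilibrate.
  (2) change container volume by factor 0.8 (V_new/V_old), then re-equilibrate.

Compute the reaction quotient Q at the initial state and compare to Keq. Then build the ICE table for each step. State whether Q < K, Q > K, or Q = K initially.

Q₀ = 472.5; Q > K (proceeds reverse)

Q₀ = 472.5 vs Keq = 3.2470e-06 ⇒ Q>K, reverse
Step 1:
                   J          D          E          L
  Initial     0.2046      1.292      1.795      1.509
  Change       1.708      1.708     -1.708    -0.5694
  Equil        1.913          3    0.08677     0.9396
  solve Keq expr → x = -0.5694; check Q = 3.2470e-06
Then remove 0.4592 M of J.
Step 2:
                   J          D          E          L
  Initial      1.454          3    0.08677     0.9396
  Change     0.01936    0.01936   -0.01936  -0.006455
  Equil        1.473       3.02     0.0674     0.9331
  solve Keq expr → x = -0.006455; check Q = 3.2470e-06
Then change container volume by factor 0.8 (V_new/V_old).
Step 3:
                   J          D          E          L
  Initial      1.841      3.774    0.08425      1.166
  Change    -0.01242   -0.01242    0.01242    0.00414
  Equil        1.829      3.762    0.09667      1.171
  solve Keq expr → x = 0.00414; check Q = 3.2470e-06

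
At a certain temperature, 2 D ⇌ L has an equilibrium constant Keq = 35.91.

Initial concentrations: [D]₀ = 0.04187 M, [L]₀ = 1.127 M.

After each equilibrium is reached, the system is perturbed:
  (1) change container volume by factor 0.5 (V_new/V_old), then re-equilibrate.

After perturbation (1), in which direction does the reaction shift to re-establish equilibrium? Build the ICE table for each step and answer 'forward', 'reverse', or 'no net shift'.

Direction: forward

Q₀ = 642.9 vs Keq = 35.91 ⇒ Q>K, reverse
Step 1:
                   D          L
  init       0.04187      1.127
  Δ           0.1301   -0.06505
  eq           0.172      1.062
  solve Keq expr → x = -0.06505; check Q = 35.91
Then change container volume by factor 0.5 (V_new/V_old).
Step 2:
                   D          L
  init        0.3439      2.124
  Δ         -0.09795    0.04897
  eq           0.246      2.173
  solve Keq expr → x = 0.04897; check Q = 35.91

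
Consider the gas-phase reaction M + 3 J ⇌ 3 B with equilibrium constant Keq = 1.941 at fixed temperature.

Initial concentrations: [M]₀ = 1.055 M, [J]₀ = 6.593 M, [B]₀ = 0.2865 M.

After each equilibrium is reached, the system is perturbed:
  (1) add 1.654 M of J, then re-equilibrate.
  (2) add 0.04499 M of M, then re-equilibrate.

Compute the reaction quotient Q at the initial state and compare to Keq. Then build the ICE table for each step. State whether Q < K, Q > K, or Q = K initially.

Q₀ = 7.7781e-05 vs Keq = 1.941 ⇒ Q<K, forward
Step 1:
                    M           J           B
  Initial       1.055       6.593      0.2865
  Change      -0.8636      -2.591       2.591
  Equil        0.1914       4.002       2.877
  solve Keq expr → x = 0.8636; check Q = 1.941
Then add 1.654 M of J.
Step 2:
                    M           J           B
  Initial      0.1914       5.656       2.877
  Change     -0.08907     -0.2672      0.2672
  Equil        0.1023       5.389       3.144
  solve Keq expr → x = 0.08907; check Q = 1.941
Then add 0.04499 M of M.
Step 3:
                    M           J           B
  Initial      0.1473       5.389       3.144
  Change     -0.03012    -0.09035     0.09035
  Equil        0.1172       5.299       3.235
  solve Keq expr → x = 0.03012; check Q = 1.941

Q₀ = 7.7781e-05; Q < K (proceeds forward)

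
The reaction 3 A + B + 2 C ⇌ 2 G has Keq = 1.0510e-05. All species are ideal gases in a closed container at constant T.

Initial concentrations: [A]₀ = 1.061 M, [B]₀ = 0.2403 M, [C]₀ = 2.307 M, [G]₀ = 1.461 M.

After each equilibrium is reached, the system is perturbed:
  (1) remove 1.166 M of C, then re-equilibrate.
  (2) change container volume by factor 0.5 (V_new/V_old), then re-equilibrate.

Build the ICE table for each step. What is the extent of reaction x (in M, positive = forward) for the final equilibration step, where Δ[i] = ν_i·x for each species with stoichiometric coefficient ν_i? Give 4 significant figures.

Q₀ = 1.397 vs Keq = 1.0510e-05 ⇒ Q>K, reverse
Step 1:
                    A           B           C           G
  init          1.061      0.2403       2.307       1.461
  Δ             2.094      0.6979       1.396      -1.396
  eq            3.155      0.9382       3.703     0.06515
  solve Keq expr → x = -0.6979; check Q = 1.0510e-05
Then remove 1.166 M of C.
Step 2:
                    A           B           C           G
  init          3.155      0.9382       2.537     0.06515
  Δ           0.02898    0.009661     0.01932    -0.01932
  eq            3.184      0.9479       2.556     0.04583
  solve Keq expr → x = -0.009661; check Q = 1.0510e-05
Then change container volume by factor 0.5 (V_new/V_old).
Step 3:
                    A           B           C           G
  init          6.368       1.896       5.112     0.09167
  Δ           -0.3334     -0.1111     -0.2223      0.2223
  eq            6.034       1.785        4.89      0.3139
  solve Keq expr → x = 0.1111; check Q = 1.0510e-05

x = 0.1111 M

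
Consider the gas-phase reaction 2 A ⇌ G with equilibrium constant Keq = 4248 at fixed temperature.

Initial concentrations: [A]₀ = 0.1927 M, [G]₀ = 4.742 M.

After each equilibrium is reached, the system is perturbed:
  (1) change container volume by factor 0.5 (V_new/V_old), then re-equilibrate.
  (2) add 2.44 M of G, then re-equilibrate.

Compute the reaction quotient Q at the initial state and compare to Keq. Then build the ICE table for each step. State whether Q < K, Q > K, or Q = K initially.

Q₀ = 127.7 vs Keq = 4248 ⇒ Q<K, forward
Step 1:
                  A         G
  Initial    0.1927     4.742
  Change     -0.159   0.07951
  Equil     0.03369     4.822
  solve Keq expr → x = 0.07951; check Q = 4248
Then change container volume by factor 0.5 (V_new/V_old).
Step 2:
                  A         G
  Initial   0.06738     9.643
  Change   -0.01971  0.009855
  Equil     0.04767     9.653
  solve Keq expr → x = 0.009855; check Q = 4248
Then add 2.44 M of G.
Step 3:
                  A         G
  Initial   0.04767     12.09
  Change   0.005679  -0.00284
  Equil     0.05335     12.09
  solve Keq expr → x = -0.00284; check Q = 4248

Q₀ = 127.7; Q < K (proceeds forward)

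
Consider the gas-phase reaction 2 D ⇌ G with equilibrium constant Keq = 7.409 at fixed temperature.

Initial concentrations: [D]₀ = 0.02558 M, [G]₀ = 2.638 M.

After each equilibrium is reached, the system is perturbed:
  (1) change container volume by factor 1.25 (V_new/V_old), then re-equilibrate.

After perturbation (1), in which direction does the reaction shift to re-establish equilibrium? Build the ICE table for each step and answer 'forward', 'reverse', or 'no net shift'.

Q₀ = 4032 vs Keq = 7.409 ⇒ Q>K, reverse
Step 1:
                  D         G
  I         0.02558     2.638
  C          0.5398   -0.2699
  E          0.5654     2.368
  solve Keq expr → x = -0.2699; check Q = 7.409
Then change container volume by factor 1.25 (V_new/V_old).
Step 2:
                  D         G
  I          0.4523     1.894
  C         0.05004  -0.02502
  E          0.5023     1.869
  solve Keq expr → x = -0.02502; check Q = 7.409

Direction: reverse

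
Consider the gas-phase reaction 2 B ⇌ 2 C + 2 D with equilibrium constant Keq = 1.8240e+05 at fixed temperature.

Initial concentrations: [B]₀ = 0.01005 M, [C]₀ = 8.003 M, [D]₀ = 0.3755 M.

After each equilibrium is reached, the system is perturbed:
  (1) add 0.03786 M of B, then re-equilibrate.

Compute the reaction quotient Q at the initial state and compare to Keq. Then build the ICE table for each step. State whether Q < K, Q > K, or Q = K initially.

Q₀ = 8.9412e+04; Q < K (proceeds forward)

Q₀ = 8.9412e+04 vs Keq = 1.8240e+05 ⇒ Q<K, forward
Step 1:
                   B          C          D
  I          0.01005      8.003     0.3755
  C        -0.002956   0.002956   0.002956
  E         0.007094      8.006     0.3785
  solve Keq expr → x = 0.001478; check Q = 1.8240e+05
Then add 0.03786 M of B.
Step 2:
                   B          C          D
  I          0.04495      8.006     0.3785
  C         -0.03713    0.03713    0.03713
  E         0.007827      8.043     0.4156
  solve Keq expr → x = 0.01856; check Q = 1.8240e+05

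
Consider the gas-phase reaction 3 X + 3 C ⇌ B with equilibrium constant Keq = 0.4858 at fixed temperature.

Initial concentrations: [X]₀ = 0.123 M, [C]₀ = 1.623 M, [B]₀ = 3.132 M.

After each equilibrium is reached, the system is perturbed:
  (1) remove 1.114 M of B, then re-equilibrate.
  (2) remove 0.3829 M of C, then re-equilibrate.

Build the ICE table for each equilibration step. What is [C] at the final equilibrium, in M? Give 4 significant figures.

[C]_eq = 1.921 M

Q₀ = 393.7 vs Keq = 0.4858 ⇒ Q>K, reverse
Step 1:
                   X          C          B
  init         0.123      1.623      3.132
  Δ           0.6692     0.6692    -0.2231
  eq          0.7922      2.292      2.909
  solve Keq expr → x = -0.2231; check Q = 0.4858
Then remove 1.114 M of B.
Step 2:
                   X          C          B
  init        0.7922      2.292      1.795
  Δ          -0.0873    -0.0873     0.0291
  eq          0.7049      2.205      1.824
  solve Keq expr → x = 0.0291; check Q = 0.4858
Then remove 0.3829 M of C.
Step 3:
                   X          C          B
  init        0.7049      1.822      1.824
  Δ          0.09918    0.09918   -0.03306
  eq          0.8041      1.921      1.791
  solve Keq expr → x = -0.03306; check Q = 0.4858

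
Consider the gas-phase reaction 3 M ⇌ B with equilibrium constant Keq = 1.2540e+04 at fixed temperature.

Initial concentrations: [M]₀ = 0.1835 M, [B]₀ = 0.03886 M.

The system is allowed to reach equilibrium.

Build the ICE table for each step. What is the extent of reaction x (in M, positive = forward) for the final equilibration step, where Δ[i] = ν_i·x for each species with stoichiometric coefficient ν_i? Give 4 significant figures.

Q₀ = 6.289 vs Keq = 1.2540e+04 ⇒ Q<K, forward
Step 1:
                  M         B
  I          0.1835   0.03886
  C          -0.164   0.05465
  E         0.01954   0.09351
  solve Keq expr → x = 0.05465; check Q = 1.2540e+04

x = 0.05465 M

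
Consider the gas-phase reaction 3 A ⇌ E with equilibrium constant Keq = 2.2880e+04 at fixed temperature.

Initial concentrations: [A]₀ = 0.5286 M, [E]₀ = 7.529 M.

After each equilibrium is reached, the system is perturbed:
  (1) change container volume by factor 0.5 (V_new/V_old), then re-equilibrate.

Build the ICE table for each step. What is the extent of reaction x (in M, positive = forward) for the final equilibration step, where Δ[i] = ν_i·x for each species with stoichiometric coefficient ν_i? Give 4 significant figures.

Q₀ = 50.97 vs Keq = 2.2880e+04 ⇒ Q<K, forward
Step 1:
                    A           E
  I            0.5286       7.529
  C           -0.4591       0.153
  E            0.0695       7.682
  solve Keq expr → x = 0.153; check Q = 2.2880e+04
Then change container volume by factor 0.5 (V_new/V_old).
Step 2:
                    A           E
  I             0.139       15.36
  C          -0.05141     0.01714
  E            0.0876       15.38
  solve Keq expr → x = 0.01714; check Q = 2.2880e+04

x = 0.01714 M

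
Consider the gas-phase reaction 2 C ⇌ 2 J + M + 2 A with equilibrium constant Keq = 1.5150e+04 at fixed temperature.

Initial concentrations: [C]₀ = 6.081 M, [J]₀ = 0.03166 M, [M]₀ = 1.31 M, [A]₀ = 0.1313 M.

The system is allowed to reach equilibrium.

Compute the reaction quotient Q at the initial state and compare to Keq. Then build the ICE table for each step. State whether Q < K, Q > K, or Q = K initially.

Q₀ = 6.1217e-07; Q < K (proceeds forward)

Q₀ = 6.1217e-07 vs Keq = 1.5150e+04 ⇒ Q<K, forward
Step 1:
                  C         J         M         A
  I           6.081   0.03166      1.31    0.1313
  C          -5.558     5.558     2.779     5.558
  E          0.5225      5.59     4.089      5.69
  solve Keq expr → x = 2.779; check Q = 1.5150e+04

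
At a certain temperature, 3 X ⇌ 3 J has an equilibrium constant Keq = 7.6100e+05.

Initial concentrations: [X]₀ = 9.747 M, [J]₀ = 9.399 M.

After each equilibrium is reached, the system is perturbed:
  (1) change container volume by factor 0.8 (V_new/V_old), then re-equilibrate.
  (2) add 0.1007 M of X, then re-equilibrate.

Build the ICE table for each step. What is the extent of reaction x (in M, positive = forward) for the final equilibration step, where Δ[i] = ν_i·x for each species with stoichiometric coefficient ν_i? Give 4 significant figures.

x = 0.0332 M

Q₀ = 0.8967 vs Keq = 7.6100e+05 ⇒ Q<K, forward
Step 1:
                  X         J
  I           9.747     9.399
  C           -9.54      9.54
  E          0.2074     18.94
  solve Keq expr → x = 3.18; check Q = 7.6100e+05
Then change container volume by factor 0.8 (V_new/V_old).
Step 2:
                  X         J
  I          0.2593     23.67
  C               0         0
  E          0.2593     23.67
  solve Keq expr → x = 0; check Q = 7.6100e+05
Then add 0.1007 M of X.
Step 3:
                  X         J
  I            0.36     23.67
  C        -0.09961   0.09961
  E          0.2604     23.77
  solve Keq expr → x = 0.0332; check Q = 7.6100e+05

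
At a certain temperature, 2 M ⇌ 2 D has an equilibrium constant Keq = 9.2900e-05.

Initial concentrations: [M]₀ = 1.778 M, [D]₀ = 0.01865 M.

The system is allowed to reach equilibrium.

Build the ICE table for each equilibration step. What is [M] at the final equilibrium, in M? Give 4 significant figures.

Q₀ = 1.1003e-04 vs Keq = 9.2900e-05 ⇒ Q>K, reverse
Step 1:
                    M           D
  Initial       1.778     0.01865
  Change     0.001498   -0.001498
  Equil         1.779     0.01715
  solve Keq expr → x = -7.4918e-04; check Q = 9.2900e-05

[M]_eq = 1.779 M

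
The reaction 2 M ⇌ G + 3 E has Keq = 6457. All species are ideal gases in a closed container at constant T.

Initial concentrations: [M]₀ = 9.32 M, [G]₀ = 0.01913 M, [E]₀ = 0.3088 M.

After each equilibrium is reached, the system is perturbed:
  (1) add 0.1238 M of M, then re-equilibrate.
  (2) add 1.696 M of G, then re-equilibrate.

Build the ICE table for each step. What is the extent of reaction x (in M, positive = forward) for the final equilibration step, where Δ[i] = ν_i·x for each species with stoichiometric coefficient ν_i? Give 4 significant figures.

Q₀ = 6.4851e-06 vs Keq = 6457 ⇒ Q<K, forward
Step 1:
                    M           G           E
  init           9.32     0.01913      0.3088
  Δ            -8.191       4.096       12.29
  eq            1.129       4.115        12.6
  solve Keq expr → x = 4.096; check Q = 6457
Then add 0.1238 M of M.
Step 2:
                    M           G           E
  init          1.252       4.115        12.6
  Δ          -0.09735     0.04867       0.146
  eq            1.155       4.164       12.74
  solve Keq expr → x = 0.04867; check Q = 6457
Then add 1.696 M of G.
Step 3:
                    M           G           E
  init          1.155        5.86       12.74
  Δ            0.1658    -0.08291     -0.2487
  eq            1.321       5.777       12.49
  solve Keq expr → x = -0.08291; check Q = 6457

x = -0.08291 M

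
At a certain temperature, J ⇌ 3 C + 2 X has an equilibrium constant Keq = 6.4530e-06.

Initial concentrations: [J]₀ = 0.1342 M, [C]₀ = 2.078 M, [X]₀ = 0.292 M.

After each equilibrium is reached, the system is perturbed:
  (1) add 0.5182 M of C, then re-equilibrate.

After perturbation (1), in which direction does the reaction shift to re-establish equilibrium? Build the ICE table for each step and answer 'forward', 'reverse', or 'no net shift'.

Q₀ = 5.701 vs Keq = 6.4530e-06 ⇒ Q>K, reverse
Step 1:
                    J           C           X
  init         0.1342       2.078       0.292
  Δ            0.1457      -0.437     -0.2914
  eq           0.2799       1.641  6.3932e-04
  solve Keq expr → x = -0.1457; check Q = 6.4530e-06
Then add 0.5182 M of C.
Step 2:
                    J           C           X
  init         0.2799       2.159  6.3932e-04
  Δ        1.0778e-04 -3.2334e-04 -2.1556e-04
  eq             0.28       2.159  4.2376e-04
  solve Keq expr → x = -1.0778e-04; check Q = 6.4530e-06

Direction: reverse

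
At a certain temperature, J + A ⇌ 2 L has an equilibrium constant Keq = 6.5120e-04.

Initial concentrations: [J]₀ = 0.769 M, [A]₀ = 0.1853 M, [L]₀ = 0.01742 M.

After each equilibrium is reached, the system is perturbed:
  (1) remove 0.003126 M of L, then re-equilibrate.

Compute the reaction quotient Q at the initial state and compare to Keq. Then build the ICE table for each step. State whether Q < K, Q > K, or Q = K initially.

Q₀ = 0.00213 vs Keq = 6.5120e-04 ⇒ Q>K, reverse
Step 1:
                    J           A           L
  init          0.769      0.1853     0.01742
  Δ          0.003832    0.003832   -0.007664
  eq           0.7728      0.1891    0.009756
  solve Keq expr → x = -0.003832; check Q = 6.5120e-04
Then remove 0.003126 M of L.
Step 2:
                    J           A           L
  init         0.7728      0.1891     0.00663
  Δ         -0.001538   -0.001538    0.003077
  eq           0.7713      0.1876    0.009707
  solve Keq expr → x = 0.001538; check Q = 6.5120e-04

Q₀ = 0.00213; Q > K (proceeds reverse)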